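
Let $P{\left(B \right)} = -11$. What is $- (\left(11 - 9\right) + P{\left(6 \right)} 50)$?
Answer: $548$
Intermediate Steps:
$- (\left(11 - 9\right) + P{\left(6 \right)} 50) = - (\left(11 - 9\right) - 550) = - (2 - 550) = \left(-1\right) \left(-548\right) = 548$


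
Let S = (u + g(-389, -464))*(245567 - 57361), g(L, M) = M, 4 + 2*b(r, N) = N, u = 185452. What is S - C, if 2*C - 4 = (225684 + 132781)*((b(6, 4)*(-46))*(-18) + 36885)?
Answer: 56409721527/2 ≈ 2.8205e+10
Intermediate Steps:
b(r, N) = -2 + N/2
S = 34815851528 (S = (185452 - 464)*(245567 - 57361) = 184988*188206 = 34815851528)
C = 13221981529/2 (C = 2 + ((225684 + 132781)*(((-2 + (½)*4)*(-46))*(-18) + 36885))/2 = 2 + (358465*(((-2 + 2)*(-46))*(-18) + 36885))/2 = 2 + (358465*((0*(-46))*(-18) + 36885))/2 = 2 + (358465*(0*(-18) + 36885))/2 = 2 + (358465*(0 + 36885))/2 = 2 + (358465*36885)/2 = 2 + (½)*13221981525 = 2 + 13221981525/2 = 13221981529/2 ≈ 6.6110e+9)
S - C = 34815851528 - 1*13221981529/2 = 34815851528 - 13221981529/2 = 56409721527/2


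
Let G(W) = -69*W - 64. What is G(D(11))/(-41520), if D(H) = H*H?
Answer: 8413/41520 ≈ 0.20263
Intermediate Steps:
D(H) = H²
G(W) = -64 - 69*W
G(D(11))/(-41520) = (-64 - 69*11²)/(-41520) = (-64 - 69*121)*(-1/41520) = (-64 - 8349)*(-1/41520) = -8413*(-1/41520) = 8413/41520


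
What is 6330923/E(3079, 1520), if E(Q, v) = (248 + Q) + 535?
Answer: 6330923/3862 ≈ 1639.3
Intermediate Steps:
E(Q, v) = 783 + Q
6330923/E(3079, 1520) = 6330923/(783 + 3079) = 6330923/3862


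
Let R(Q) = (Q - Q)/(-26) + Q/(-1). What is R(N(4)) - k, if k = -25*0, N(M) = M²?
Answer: -16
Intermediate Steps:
R(Q) = -Q (R(Q) = 0*(-1/26) + Q*(-1) = 0 - Q = -Q)
k = 0
R(N(4)) - k = -1*4² - 1*0 = -1*16 + 0 = -16 + 0 = -16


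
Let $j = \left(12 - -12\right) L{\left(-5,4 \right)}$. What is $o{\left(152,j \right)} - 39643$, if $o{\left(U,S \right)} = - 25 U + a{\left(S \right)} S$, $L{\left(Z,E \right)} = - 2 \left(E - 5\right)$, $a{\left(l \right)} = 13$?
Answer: $-42819$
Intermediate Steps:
$L{\left(Z,E \right)} = 10 - 2 E$ ($L{\left(Z,E \right)} = - 2 \left(-5 + E\right) = 10 - 2 E$)
$j = 48$ ($j = \left(12 - -12\right) \left(10 - 8\right) = \left(12 + 12\right) \left(10 - 8\right) = 24 \cdot 2 = 48$)
$o{\left(U,S \right)} = - 25 U + 13 S$
$o{\left(152,j \right)} - 39643 = \left(\left(-25\right) 152 + 13 \cdot 48\right) - 39643 = \left(-3800 + 624\right) - 39643 = -3176 - 39643 = -42819$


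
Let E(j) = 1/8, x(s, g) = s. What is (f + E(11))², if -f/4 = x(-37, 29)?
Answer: 1404225/64 ≈ 21941.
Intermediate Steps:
f = 148 (f = -4*(-37) = 148)
E(j) = ⅛
(f + E(11))² = (148 + ⅛)² = (1185/8)² = 1404225/64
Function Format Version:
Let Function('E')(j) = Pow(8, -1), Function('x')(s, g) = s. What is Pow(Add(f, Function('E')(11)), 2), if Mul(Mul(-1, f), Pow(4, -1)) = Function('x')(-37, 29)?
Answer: Rational(1404225, 64) ≈ 21941.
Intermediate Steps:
f = 148 (f = Mul(-4, -37) = 148)
Function('E')(j) = Rational(1, 8)
Pow(Add(f, Function('E')(11)), 2) = Pow(Add(148, Rational(1, 8)), 2) = Pow(Rational(1185, 8), 2) = Rational(1404225, 64)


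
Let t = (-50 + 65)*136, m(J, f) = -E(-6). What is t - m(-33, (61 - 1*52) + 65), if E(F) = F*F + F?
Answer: 2070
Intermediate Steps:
E(F) = F + F² (E(F) = F² + F = F + F²)
m(J, f) = -30 (m(J, f) = -(-6)*(1 - 6) = -(-6)*(-5) = -1*30 = -30)
t = 2040 (t = 15*136 = 2040)
t - m(-33, (61 - 1*52) + 65) = 2040 - 1*(-30) = 2040 + 30 = 2070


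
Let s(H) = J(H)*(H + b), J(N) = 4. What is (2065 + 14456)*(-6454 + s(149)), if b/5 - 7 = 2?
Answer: -93806238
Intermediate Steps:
b = 45 (b = 35 + 5*2 = 35 + 10 = 45)
s(H) = 180 + 4*H (s(H) = 4*(H + 45) = 4*(45 + H) = 180 + 4*H)
(2065 + 14456)*(-6454 + s(149)) = (2065 + 14456)*(-6454 + (180 + 4*149)) = 16521*(-6454 + (180 + 596)) = 16521*(-6454 + 776) = 16521*(-5678) = -93806238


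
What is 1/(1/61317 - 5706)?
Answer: -61317/349874801 ≈ -0.00017525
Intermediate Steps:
1/(1/61317 - 5706) = 1/(-349874801/61317) = -61317/349874801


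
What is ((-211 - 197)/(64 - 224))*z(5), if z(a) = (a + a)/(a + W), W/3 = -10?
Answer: -51/50 ≈ -1.0200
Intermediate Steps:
W = -30 (W = 3*(-10) = -30)
z(a) = 2*a/(-30 + a) (z(a) = (a + a)/(a - 30) = (2*a)/(-30 + a) = 2*a/(-30 + a))
((-211 - 197)/(64 - 224))*z(5) = ((-211 - 197)/(64 - 224))*(2*5/(-30 + 5)) = (-408/(-160))*(2*5/(-25)) = (-408*(-1/160))*(2*5*(-1/25)) = (51/20)*(-2/5) = -51/50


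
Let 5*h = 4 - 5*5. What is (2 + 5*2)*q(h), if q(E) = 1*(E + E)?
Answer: -504/5 ≈ -100.80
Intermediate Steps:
h = -21/5 (h = (4 - 5*5)/5 = (4 - 25)/5 = (1/5)*(-21) = -21/5 ≈ -4.2000)
q(E) = 2*E (q(E) = 1*(2*E) = 2*E)
(2 + 5*2)*q(h) = (2 + 5*2)*(2*(-21/5)) = (2 + 10)*(-42/5) = 12*(-42/5) = -504/5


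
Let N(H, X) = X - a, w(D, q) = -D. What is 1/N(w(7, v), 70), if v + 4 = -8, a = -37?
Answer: 1/107 ≈ 0.0093458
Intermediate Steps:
v = -12 (v = -4 - 8 = -12)
N(H, X) = 37 + X (N(H, X) = X - 1*(-37) = X + 37 = 37 + X)
1/N(w(7, v), 70) = 1/(37 + 70) = 1/107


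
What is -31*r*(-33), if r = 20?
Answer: 20460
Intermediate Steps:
-31*r*(-33) = -31*20*(-33) = -620*(-33) = 20460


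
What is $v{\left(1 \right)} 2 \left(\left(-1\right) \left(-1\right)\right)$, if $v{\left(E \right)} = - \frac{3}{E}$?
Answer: $-6$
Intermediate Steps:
$v{\left(1 \right)} 2 \left(\left(-1\right) \left(-1\right)\right) = - \frac{3}{1} \cdot 2 \left(\left(-1\right) \left(-1\right)\right) = \left(-3\right) 1 \cdot 2 \cdot 1 = \left(-3\right) 2 \cdot 1 = \left(-6\right) 1 = -6$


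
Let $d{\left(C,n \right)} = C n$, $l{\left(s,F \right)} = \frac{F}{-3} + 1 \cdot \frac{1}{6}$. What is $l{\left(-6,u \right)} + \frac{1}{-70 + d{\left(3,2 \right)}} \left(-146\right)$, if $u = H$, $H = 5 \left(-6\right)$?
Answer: $\frac{1195}{96} \approx 12.448$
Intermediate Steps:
$H = -30$
$u = -30$
$l{\left(s,F \right)} = \frac{1}{6} - \frac{F}{3}$ ($l{\left(s,F \right)} = F \left(- \frac{1}{3}\right) + 1 \cdot \frac{1}{6} = - \frac{F}{3} + \frac{1}{6} = \frac{1}{6} - \frac{F}{3}$)
$l{\left(-6,u \right)} + \frac{1}{-70 + d{\left(3,2 \right)}} \left(-146\right) = \left(\frac{1}{6} - -10\right) + \frac{1}{-70 + 3 \cdot 2} \left(-146\right) = \left(\frac{1}{6} + 10\right) + \frac{1}{-70 + 6} \left(-146\right) = \frac{61}{6} + \frac{1}{-64} \left(-146\right) = \frac{61}{6} - - \frac{73}{32} = \frac{61}{6} + \frac{73}{32} = \frac{1195}{96}$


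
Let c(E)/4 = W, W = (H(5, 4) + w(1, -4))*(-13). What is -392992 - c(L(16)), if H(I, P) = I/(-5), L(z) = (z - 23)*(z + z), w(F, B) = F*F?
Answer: -392992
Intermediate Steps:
w(F, B) = F**2
L(z) = 2*z*(-23 + z) (L(z) = (-23 + z)*(2*z) = 2*z*(-23 + z))
H(I, P) = -I/5 (H(I, P) = I*(-1/5) = -I/5)
W = 0 (W = (-1/5*5 + 1**2)*(-13) = (-1 + 1)*(-13) = 0*(-13) = 0)
c(E) = 0 (c(E) = 4*0 = 0)
-392992 - c(L(16)) = -392992 - 1*0 = -392992 + 0 = -392992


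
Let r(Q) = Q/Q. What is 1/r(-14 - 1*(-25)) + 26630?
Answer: 26631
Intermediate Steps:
r(Q) = 1
1/r(-14 - 1*(-25)) + 26630 = 1/1 + 26630 = 1 + 26630 = 26631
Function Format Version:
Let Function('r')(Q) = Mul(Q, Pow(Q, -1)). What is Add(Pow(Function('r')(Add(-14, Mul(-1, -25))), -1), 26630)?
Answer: 26631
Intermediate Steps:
Function('r')(Q) = 1
Add(Pow(Function('r')(Add(-14, Mul(-1, -25))), -1), 26630) = Add(Pow(1, -1), 26630) = Add(1, 26630) = 26631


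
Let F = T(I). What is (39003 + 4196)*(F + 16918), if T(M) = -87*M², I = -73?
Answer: -19297209295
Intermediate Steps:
F = -463623 (F = -87*(-73)² = -87*5329 = -463623)
(39003 + 4196)*(F + 16918) = (39003 + 4196)*(-463623 + 16918) = 43199*(-446705) = -19297209295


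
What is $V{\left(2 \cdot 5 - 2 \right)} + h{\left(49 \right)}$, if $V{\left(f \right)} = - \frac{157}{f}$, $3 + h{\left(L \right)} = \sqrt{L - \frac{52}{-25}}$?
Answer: $- \frac{181}{8} + \frac{\sqrt{1277}}{5} \approx -15.478$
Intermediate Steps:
$h{\left(L \right)} = -3 + \sqrt{\frac{52}{25} + L}$ ($h{\left(L \right)} = -3 + \sqrt{L - \frac{52}{-25}} = -3 + \sqrt{L - - \frac{52}{25}} = -3 + \sqrt{L + \frac{52}{25}} = -3 + \sqrt{\frac{52}{25} + L}$)
$V{\left(2 \cdot 5 - 2 \right)} + h{\left(49 \right)} = - \frac{157}{2 \cdot 5 - 2} - \left(3 - \frac{\sqrt{52 + 25 \cdot 49}}{5}\right) = - \frac{157}{10 - 2} - \left(3 - \frac{\sqrt{52 + 1225}}{5}\right) = - \frac{157}{8} - \left(3 - \frac{\sqrt{1277}}{5}\right) = - \frac{181}{8} + \frac{\sqrt{1277}}{5}$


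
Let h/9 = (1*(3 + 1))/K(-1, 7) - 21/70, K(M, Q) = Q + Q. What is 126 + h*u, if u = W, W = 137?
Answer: 7587/70 ≈ 108.39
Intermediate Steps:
u = 137
K(M, Q) = 2*Q
h = -9/70 (h = 9*((1*(3 + 1))/((2*7)) - 21/70) = 9*((1*4)/14 - 21*1/70) = 9*(4*(1/14) - 3/10) = 9*(2/7 - 3/10) = 9*(-1/70) = -9/70 ≈ -0.12857)
126 + h*u = 126 - 9/70*137 = 126 - 1233/70 = 7587/70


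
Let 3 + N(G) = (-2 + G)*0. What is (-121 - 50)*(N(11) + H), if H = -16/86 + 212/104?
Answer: 219393/1118 ≈ 196.24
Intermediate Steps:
N(G) = -3 (N(G) = -3 + (-2 + G)*0 = -3 + 0 = -3)
H = 2071/1118 (H = -16*1/86 + 212*(1/104) = -8/43 + 53/26 = 2071/1118 ≈ 1.8524)
(-121 - 50)*(N(11) + H) = (-121 - 50)*(-3 + 2071/1118) = -171*(-1283/1118) = 219393/1118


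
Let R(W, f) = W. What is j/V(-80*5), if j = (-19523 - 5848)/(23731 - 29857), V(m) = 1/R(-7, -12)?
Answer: -59199/2042 ≈ -28.991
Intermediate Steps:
V(m) = -⅐ (V(m) = 1/(-7) = -⅐)
j = 8457/2042 (j = -25371/(-6126) = -25371*(-1/6126) = 8457/2042 ≈ 4.1415)
j/V(-80*5) = 8457/(2042*(-⅐)) = (8457/2042)*(-7) = -59199/2042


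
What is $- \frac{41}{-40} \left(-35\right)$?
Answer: $- \frac{287}{8} \approx -35.875$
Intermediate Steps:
$- \frac{41}{-40} \left(-35\right) = \left(-41\right) \left(- \frac{1}{40}\right) \left(-35\right) = \frac{41}{40} \left(-35\right) = - \frac{287}{8}$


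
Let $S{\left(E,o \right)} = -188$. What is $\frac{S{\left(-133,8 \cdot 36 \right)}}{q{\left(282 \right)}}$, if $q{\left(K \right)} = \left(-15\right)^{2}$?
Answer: $- \frac{188}{225} \approx -0.83556$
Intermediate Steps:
$q{\left(K \right)} = 225$
$\frac{S{\left(-133,8 \cdot 36 \right)}}{q{\left(282 \right)}} = - \frac{188}{225}$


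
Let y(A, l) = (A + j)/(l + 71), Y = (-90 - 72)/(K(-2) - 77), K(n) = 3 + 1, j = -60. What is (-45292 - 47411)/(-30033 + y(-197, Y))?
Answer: 495497535/160545146 ≈ 3.0863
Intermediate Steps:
K(n) = 4
Y = 162/73 (Y = (-90 - 72)/(4 - 77) = -162/(-73) = -162*(-1/73) = 162/73 ≈ 2.2192)
y(A, l) = (-60 + A)/(71 + l) (y(A, l) = (A - 60)/(l + 71) = (-60 + A)/(71 + l))
(-45292 - 47411)/(-30033 + y(-197, Y)) = (-45292 - 47411)/(-30033 + (-60 - 197)/(71 + 162/73)) = -92703/(-30033 - 257/(5345/73)) = -92703/(-30033 + (73/5345)*(-257)) = -92703/(-30033 - 18761/5345) = -92703/(-160545146/5345) = -92703*(-5345/160545146) = 495497535/160545146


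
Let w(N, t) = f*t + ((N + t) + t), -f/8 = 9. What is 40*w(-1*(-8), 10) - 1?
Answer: -27681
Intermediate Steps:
f = -72 (f = -8*9 = -72)
w(N, t) = N - 70*t (w(N, t) = -72*t + ((N + t) + t) = -72*t + (N + 2*t) = N - 70*t)
40*w(-1*(-8), 10) - 1 = 40*(-1*(-8) - 70*10) - 1 = 40*(8 - 700) - 1 = 40*(-692) - 1 = -27680 - 1 = -27681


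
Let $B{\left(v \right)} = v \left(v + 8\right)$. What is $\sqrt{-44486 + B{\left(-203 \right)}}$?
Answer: $13 i \sqrt{29} \approx 70.007 i$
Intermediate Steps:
$B{\left(v \right)} = v \left(8 + v\right)$
$\sqrt{-44486 + B{\left(-203 \right)}} = \sqrt{-44486 - 203 \left(8 - 203\right)} = \sqrt{-44486 - -39585} = \sqrt{-44486 + 39585} = \sqrt{-4901} = 13 i \sqrt{29}$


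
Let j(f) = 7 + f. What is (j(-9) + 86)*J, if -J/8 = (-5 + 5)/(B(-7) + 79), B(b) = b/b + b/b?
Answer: 0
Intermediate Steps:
B(b) = 2 (B(b) = 1 + 1 = 2)
J = 0 (J = -8*(-5 + 5)/(2 + 79) = -0/81 = -8*0 = 0)
(j(-9) + 86)*J = ((7 - 9) + 86)*0 = (-2 + 86)*0 = 84*0 = 0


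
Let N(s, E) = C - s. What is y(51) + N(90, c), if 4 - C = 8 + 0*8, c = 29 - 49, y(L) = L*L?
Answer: 2507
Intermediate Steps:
y(L) = L²
c = -20
C = -4 (C = 4 - (8 + 0*8) = 4 - (8 + 0) = 4 - 1*8 = 4 - 8 = -4)
N(s, E) = -4 - s
y(51) + N(90, c) = 51² + (-4 - 1*90) = 2601 + (-4 - 90) = 2601 - 94 = 2507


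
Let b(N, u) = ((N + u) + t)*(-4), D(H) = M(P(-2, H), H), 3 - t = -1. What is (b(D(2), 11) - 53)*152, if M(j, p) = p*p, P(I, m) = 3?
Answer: -19608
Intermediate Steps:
t = 4 (t = 3 - 1*(-1) = 3 + 1 = 4)
M(j, p) = p²
D(H) = H²
b(N, u) = -16 - 4*N - 4*u (b(N, u) = ((N + u) + 4)*(-4) = (4 + N + u)*(-4) = -16 - 4*N - 4*u)
(b(D(2), 11) - 53)*152 = ((-16 - 4*2² - 4*11) - 53)*152 = ((-16 - 4*4 - 44) - 53)*152 = ((-16 - 16 - 44) - 53)*152 = (-76 - 53)*152 = -129*152 = -19608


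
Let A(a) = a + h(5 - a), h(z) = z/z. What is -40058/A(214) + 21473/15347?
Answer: -610153431/3299605 ≈ -184.92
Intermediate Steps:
h(z) = 1
A(a) = 1 + a (A(a) = a + 1 = 1 + a)
-40058/A(214) + 21473/15347 = -40058/(1 + 214) + 21473/15347 = -40058/215 + 21473*(1/15347) = -40058*1/215 + 21473/15347 = -40058/215 + 21473/15347 = -610153431/3299605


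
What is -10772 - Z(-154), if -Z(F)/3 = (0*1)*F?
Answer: -10772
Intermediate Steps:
Z(F) = 0 (Z(F) = -3*0*1*F = -0*F = -3*0 = 0)
-10772 - Z(-154) = -10772 - 1*0 = -10772 + 0 = -10772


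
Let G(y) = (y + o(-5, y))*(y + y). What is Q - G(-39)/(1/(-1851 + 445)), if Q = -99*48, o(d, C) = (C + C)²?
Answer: -662947812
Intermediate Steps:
o(d, C) = 4*C² (o(d, C) = (2*C)² = 4*C²)
G(y) = 2*y*(y + 4*y²) (G(y) = (y + 4*y²)*(y + y) = (y + 4*y²)*(2*y) = 2*y*(y + 4*y²))
Q = -4752
Q - G(-39)/(1/(-1851 + 445)) = -4752 - (-39)²*(2 + 8*(-39))/(1/(-1851 + 445)) = -4752 - 1521*(2 - 312)/(1/(-1406)) = -4752 - 1521*(-310)/(-1/1406) = -4752 - (-471510)*(-1406) = -4752 - 1*662943060 = -4752 - 662943060 = -662947812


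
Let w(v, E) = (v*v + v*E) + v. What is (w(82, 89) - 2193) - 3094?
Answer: 8817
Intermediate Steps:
w(v, E) = v + v² + E*v (w(v, E) = (v² + E*v) + v = v + v² + E*v)
(w(82, 89) - 2193) - 3094 = (82*(1 + 89 + 82) - 2193) - 3094 = (82*172 - 2193) - 3094 = (14104 - 2193) - 3094 = 11911 - 3094 = 8817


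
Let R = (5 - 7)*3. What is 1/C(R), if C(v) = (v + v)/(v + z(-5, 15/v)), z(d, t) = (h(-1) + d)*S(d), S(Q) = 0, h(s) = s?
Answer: 1/2 ≈ 0.50000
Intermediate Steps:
z(d, t) = 0 (z(d, t) = (-1 + d)*0 = 0)
R = -6 (R = -2*3 = -6)
C(v) = 2 (C(v) = (v + v)/(v + 0) = (2*v)/v = 2)
1/C(R) = 1/2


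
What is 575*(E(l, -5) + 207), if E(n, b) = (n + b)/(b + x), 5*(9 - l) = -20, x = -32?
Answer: 4399325/37 ≈ 1.1890e+5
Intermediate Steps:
l = 13 (l = 9 - 1/5*(-20) = 9 + 4 = 13)
E(n, b) = (b + n)/(-32 + b) (E(n, b) = (n + b)/(b - 32) = (b + n)/(-32 + b))
575*(E(l, -5) + 207) = 575*((-5 + 13)/(-32 - 5) + 207) = 575*(8/(-37) + 207) = 575*(-1/37*8 + 207) = 575*(-8/37 + 207) = 575*(7651/37) = 4399325/37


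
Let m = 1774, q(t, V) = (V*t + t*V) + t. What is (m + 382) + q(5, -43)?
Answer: 1731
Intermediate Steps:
q(t, V) = t + 2*V*t (q(t, V) = (V*t + V*t) + t = 2*V*t + t = t + 2*V*t)
(m + 382) + q(5, -43) = (1774 + 382) + 5*(1 + 2*(-43)) = 2156 + 5*(1 - 86) = 2156 + 5*(-85) = 2156 - 425 = 1731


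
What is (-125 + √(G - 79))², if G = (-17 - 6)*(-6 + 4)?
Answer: (125 - I*√33)² ≈ 15592.0 - 1436.1*I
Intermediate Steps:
G = 46 (G = -23*(-2) = 46)
(-125 + √(G - 79))² = (-125 + √(46 - 79))² = (-125 + √(-33))² = (-125 + I*√33)²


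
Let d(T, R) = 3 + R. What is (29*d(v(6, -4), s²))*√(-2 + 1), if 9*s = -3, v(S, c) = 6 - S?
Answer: 812*I/9 ≈ 90.222*I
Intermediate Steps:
s = -⅓ (s = (⅑)*(-3) = -⅓ ≈ -0.33333)
(29*d(v(6, -4), s²))*√(-2 + 1) = (29*(3 + (-⅓)²))*√(-2 + 1) = (29*(3 + ⅑))*√(-1) = (29*(28/9))*I = 812*I/9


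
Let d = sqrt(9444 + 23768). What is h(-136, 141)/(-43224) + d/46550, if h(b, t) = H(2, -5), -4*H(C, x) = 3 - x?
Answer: 1/21612 + sqrt(23)/1225 ≈ 0.0039612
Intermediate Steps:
d = 38*sqrt(23) (d = sqrt(33212) = 38*sqrt(23) ≈ 182.24)
H(C, x) = -3/4 + x/4 (H(C, x) = -(3 - x)/4 = -3/4 + x/4)
h(b, t) = -2 (h(b, t) = -3/4 + (1/4)*(-5) = -3/4 - 5/4 = -2)
h(-136, 141)/(-43224) + d/46550 = -2/(-43224) + (38*sqrt(23))/46550 = -2*(-1/43224) + (38*sqrt(23))*(1/46550) = 1/21612 + sqrt(23)/1225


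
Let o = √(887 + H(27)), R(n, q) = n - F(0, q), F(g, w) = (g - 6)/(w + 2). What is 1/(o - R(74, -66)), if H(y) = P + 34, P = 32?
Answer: -75680/4617353 - 1024*√953/4617353 ≈ -0.023237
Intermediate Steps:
H(y) = 66 (H(y) = 32 + 34 = 66)
F(g, w) = (-6 + g)/(2 + w)
R(n, q) = n + 6/(2 + q) (R(n, q) = n - (-6 + 0)/(2 + q) = n - (-6)/(2 + q) = n + 6/(2 + q))
o = √953 (o = √(887 + 66) = √953 ≈ 30.871)
1/(o - R(74, -66)) = 1/(√953 - (6 + 74*(2 - 66))/(2 - 66)) = 1/(√953 - (6 + 74*(-64))/(-64)) = 1/(√953 - (-1)*(6 - 4736)/64) = 1/(√953 - (-1)*(-4730)/64) = 1/(√953 - 1*2365/32) = 1/(√953 - 2365/32) = 1/(-2365/32 + √953)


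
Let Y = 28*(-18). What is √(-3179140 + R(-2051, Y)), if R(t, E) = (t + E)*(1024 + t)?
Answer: I*√555155 ≈ 745.09*I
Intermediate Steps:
Y = -504
R(t, E) = (1024 + t)*(E + t) (R(t, E) = (E + t)*(1024 + t) = (1024 + t)*(E + t))
√(-3179140 + R(-2051, Y)) = √(-3179140 + ((-2051)² + 1024*(-504) + 1024*(-2051) - 504*(-2051))) = √(-3179140 + (4206601 - 516096 - 2100224 + 1033704)) = √(-3179140 + 2623985) = √(-555155) = I*√555155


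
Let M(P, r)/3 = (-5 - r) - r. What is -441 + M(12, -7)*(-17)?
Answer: -900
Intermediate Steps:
M(P, r) = -15 - 6*r (M(P, r) = 3*((-5 - r) - r) = 3*(-5 - 2*r) = -15 - 6*r)
-441 + M(12, -7)*(-17) = -441 + (-15 - 6*(-7))*(-17) = -441 + (-15 + 42)*(-17) = -441 + 27*(-17) = -441 - 459 = -900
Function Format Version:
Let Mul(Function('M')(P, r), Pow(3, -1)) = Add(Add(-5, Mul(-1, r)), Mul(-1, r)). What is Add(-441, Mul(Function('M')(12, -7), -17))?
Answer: -900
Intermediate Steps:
Function('M')(P, r) = Add(-15, Mul(-6, r)) (Function('M')(P, r) = Mul(3, Add(Add(-5, Mul(-1, r)), Mul(-1, r))) = Mul(3, Add(-5, Mul(-2, r))) = Add(-15, Mul(-6, r)))
Add(-441, Mul(Function('M')(12, -7), -17)) = Add(-441, Mul(Add(-15, Mul(-6, -7)), -17)) = Add(-441, Mul(Add(-15, 42), -17)) = Add(-441, Mul(27, -17)) = Add(-441, -459) = -900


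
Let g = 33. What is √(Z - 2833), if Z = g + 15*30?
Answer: 5*I*√94 ≈ 48.477*I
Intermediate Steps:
Z = 483 (Z = 33 + 15*30 = 33 + 450 = 483)
√(Z - 2833) = √(483 - 2833) = √(-2350) = 5*I*√94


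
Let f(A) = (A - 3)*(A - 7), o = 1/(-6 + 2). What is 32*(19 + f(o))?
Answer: 1362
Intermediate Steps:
o = -1/4 (o = 1/(-4) = -1/4 ≈ -0.25000)
f(A) = (-7 + A)*(-3 + A) (f(A) = (-3 + A)*(-7 + A) = (-7 + A)*(-3 + A))
32*(19 + f(o)) = 32*(19 + (21 + (-1/4)**2 - 10*(-1/4))) = 32*(19 + (21 + 1/16 + 5/2)) = 32*(19 + 377/16) = 32*(681/16) = 1362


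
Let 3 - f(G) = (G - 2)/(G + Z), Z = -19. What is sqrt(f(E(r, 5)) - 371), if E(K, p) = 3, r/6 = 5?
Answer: 29*I*sqrt(7)/4 ≈ 19.182*I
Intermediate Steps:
r = 30 (r = 6*5 = 30)
f(G) = 3 - (-2 + G)/(-19 + G) (f(G) = 3 - (G - 2)/(G - 19) = 3 - (-2 + G)/(-19 + G))
sqrt(f(E(r, 5)) - 371) = sqrt((-55 + 2*3)/(-19 + 3) - 371) = sqrt((-55 + 6)/(-16) - 371) = sqrt(-1/16*(-49) - 371) = sqrt(49/16 - 371) = sqrt(-5887/16) = 29*I*sqrt(7)/4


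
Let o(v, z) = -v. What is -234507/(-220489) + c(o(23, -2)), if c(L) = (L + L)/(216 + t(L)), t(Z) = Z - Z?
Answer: 20255509/23812812 ≈ 0.85061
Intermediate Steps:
t(Z) = 0
c(L) = L/108 (c(L) = (L + L)/(216 + 0) = (2*L)/216 = (2*L)*(1/216) = L/108)
-234507/(-220489) + c(o(23, -2)) = -234507/(-220489) + (-1*23)/108 = -234507*(-1/220489) + (1/108)*(-23) = 234507/220489 - 23/108 = 20255509/23812812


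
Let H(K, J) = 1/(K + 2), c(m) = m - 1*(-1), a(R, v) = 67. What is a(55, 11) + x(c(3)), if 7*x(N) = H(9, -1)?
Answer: 5160/77 ≈ 67.013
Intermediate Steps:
c(m) = 1 + m (c(m) = m + 1 = 1 + m)
H(K, J) = 1/(2 + K)
x(N) = 1/77 (x(N) = 1/(7*(2 + 9)) = (1/7)/11 = (1/7)*(1/11) = 1/77)
a(55, 11) + x(c(3)) = 67 + 1/77 = 5160/77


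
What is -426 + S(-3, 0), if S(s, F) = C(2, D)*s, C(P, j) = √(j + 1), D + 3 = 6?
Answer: -432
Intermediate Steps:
D = 3 (D = -3 + 6 = 3)
C(P, j) = √(1 + j)
S(s, F) = 2*s (S(s, F) = √(1 + 3)*s = √4*s = 2*s)
-426 + S(-3, 0) = -426 + 2*(-3) = -426 - 6 = -432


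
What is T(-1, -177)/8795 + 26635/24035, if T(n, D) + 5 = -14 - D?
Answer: 47610471/42277565 ≈ 1.1261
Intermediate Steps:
T(n, D) = -19 - D (T(n, D) = -5 + (-14 - D) = -19 - D)
T(-1, -177)/8795 + 26635/24035 = (-19 - 1*(-177))/8795 + 26635/24035 = (-19 + 177)*(1/8795) + 26635*(1/24035) = 158*(1/8795) + 5327/4807 = 158/8795 + 5327/4807 = 47610471/42277565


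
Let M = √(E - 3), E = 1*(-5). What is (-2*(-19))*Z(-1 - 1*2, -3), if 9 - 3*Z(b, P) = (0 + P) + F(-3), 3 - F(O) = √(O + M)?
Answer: 114 + 38*√(-3 + 2*I*√2)/3 ≈ 123.49 + 23.905*I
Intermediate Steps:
E = -5
M = 2*I*√2 (M = √(-5 - 3) = √(-8) = 2*I*√2 ≈ 2.8284*I)
F(O) = 3 - √(O + 2*I*√2)
Z(b, P) = 2 - P/3 + √(-3 + 2*I*√2)/3 (Z(b, P) = 3 - ((0 + P) + (3 - √(-3 + 2*I*√2)))/3 = 3 - (P + (3 - √(-3 + 2*I*√2)))/3 = 3 - (3 + P - √(-3 + 2*I*√2))/3 = 3 + (-1 - P/3 + √(-3 + 2*I*√2)/3) = 2 - P/3 + √(-3 + 2*I*√2)/3)
(-2*(-19))*Z(-1 - 1*2, -3) = (-2*(-19))*(2 - ⅓*(-3) + √(-3 + 2*I*√2)/3) = 38*(2 + 1 + √(-3 + 2*I*√2)/3) = 38*(3 + √(-3 + 2*I*√2)/3) = 114 + 38*√(-3 + 2*I*√2)/3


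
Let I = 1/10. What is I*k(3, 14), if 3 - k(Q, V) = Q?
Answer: 0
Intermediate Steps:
k(Q, V) = 3 - Q
I = ⅒ ≈ 0.10000
I*k(3, 14) = (3 - 1*3)/10 = (3 - 3)/10 = (⅒)*0 = 0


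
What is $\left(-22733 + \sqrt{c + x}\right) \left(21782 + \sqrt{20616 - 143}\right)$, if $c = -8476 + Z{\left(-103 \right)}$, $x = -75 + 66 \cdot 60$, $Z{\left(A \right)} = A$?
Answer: $- \left(21782 + \sqrt{20473}\right) \left(22733 - i \sqrt{4694}\right) \approx -4.9842 \cdot 10^{8} + 1.5021 \cdot 10^{6} i$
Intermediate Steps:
$x = 3885$ ($x = -75 + 3960 = 3885$)
$c = -8579$ ($c = -8476 - 103 = -8579$)
$\left(-22733 + \sqrt{c + x}\right) \left(21782 + \sqrt{20616 - 143}\right) = \left(-22733 + \sqrt{-8579 + 3885}\right) \left(21782 + \sqrt{20616 - 143}\right) = \left(-22733 + \sqrt{-4694}\right) \left(21782 + \sqrt{20473}\right) = \left(-22733 + i \sqrt{4694}\right) \left(21782 + \sqrt{20473}\right)$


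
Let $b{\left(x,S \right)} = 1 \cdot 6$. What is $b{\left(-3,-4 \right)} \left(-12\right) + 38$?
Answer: $-34$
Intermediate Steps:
$b{\left(x,S \right)} = 6$
$b{\left(-3,-4 \right)} \left(-12\right) + 38 = 6 \left(-12\right) + 38 = -72 + 38 = -34$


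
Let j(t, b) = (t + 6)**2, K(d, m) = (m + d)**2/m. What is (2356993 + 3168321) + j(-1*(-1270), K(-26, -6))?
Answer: 7153490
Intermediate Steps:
K(d, m) = (d + m)**2/m
j(t, b) = (6 + t)**2
(2356993 + 3168321) + j(-1*(-1270), K(-26, -6)) = (2356993 + 3168321) + (6 - 1*(-1270))**2 = 5525314 + (6 + 1270)**2 = 5525314 + 1276**2 = 5525314 + 1628176 = 7153490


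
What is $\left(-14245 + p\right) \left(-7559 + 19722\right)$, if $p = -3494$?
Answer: $-215759457$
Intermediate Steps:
$\left(-14245 + p\right) \left(-7559 + 19722\right) = \left(-14245 - 3494\right) \left(-7559 + 19722\right) = \left(-17739\right) 12163 = -215759457$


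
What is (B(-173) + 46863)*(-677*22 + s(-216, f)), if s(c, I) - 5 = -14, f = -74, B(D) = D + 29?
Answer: -696253257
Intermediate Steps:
B(D) = 29 + D
s(c, I) = -9 (s(c, I) = 5 - 14 = -9)
(B(-173) + 46863)*(-677*22 + s(-216, f)) = ((29 - 173) + 46863)*(-677*22 - 9) = (-144 + 46863)*(-14894 - 9) = 46719*(-14903) = -696253257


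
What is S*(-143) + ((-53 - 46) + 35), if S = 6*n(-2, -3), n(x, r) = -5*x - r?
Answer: -11218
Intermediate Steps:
n(x, r) = -r - 5*x
S = 78 (S = 6*(-1*(-3) - 5*(-2)) = 6*(3 + 10) = 6*13 = 78)
S*(-143) + ((-53 - 46) + 35) = 78*(-143) + ((-53 - 46) + 35) = -11154 + (-99 + 35) = -11154 - 64 = -11218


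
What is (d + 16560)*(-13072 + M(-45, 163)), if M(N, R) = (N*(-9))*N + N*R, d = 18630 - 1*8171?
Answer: -1043798008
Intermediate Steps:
d = 10459 (d = 18630 - 8171 = 10459)
M(N, R) = -9*N**2 + N*R (M(N, R) = (-9*N)*N + N*R = -9*N**2 + N*R)
(d + 16560)*(-13072 + M(-45, 163)) = (10459 + 16560)*(-13072 - 45*(163 - 9*(-45))) = 27019*(-13072 - 45*(163 + 405)) = 27019*(-13072 - 45*568) = 27019*(-13072 - 25560) = 27019*(-38632) = -1043798008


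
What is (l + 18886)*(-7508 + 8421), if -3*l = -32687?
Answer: 81571985/3 ≈ 2.7191e+7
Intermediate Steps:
l = 32687/3 (l = -⅓*(-32687) = 32687/3 ≈ 10896.)
(l + 18886)*(-7508 + 8421) = (32687/3 + 18886)*(-7508 + 8421) = (89345/3)*913 = 81571985/3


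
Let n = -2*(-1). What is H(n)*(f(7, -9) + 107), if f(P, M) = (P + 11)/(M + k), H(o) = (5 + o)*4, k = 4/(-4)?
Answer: 14728/5 ≈ 2945.6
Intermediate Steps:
k = -1 (k = 4*(-1/4) = -1)
n = 2
H(o) = 20 + 4*o
f(P, M) = (11 + P)/(-1 + M) (f(P, M) = (P + 11)/(M - 1) = (11 + P)/(-1 + M))
H(n)*(f(7, -9) + 107) = (20 + 4*2)*((11 + 7)/(-1 - 9) + 107) = (20 + 8)*(18/(-10) + 107) = 28*(-1/10*18 + 107) = 28*(-9/5 + 107) = 28*(526/5) = 14728/5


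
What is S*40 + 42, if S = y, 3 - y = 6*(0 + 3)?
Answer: -558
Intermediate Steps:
y = -15 (y = 3 - 6*(0 + 3) = 3 - 6*3 = 3 - 1*18 = 3 - 18 = -15)
S = -15
S*40 + 42 = -15*40 + 42 = -600 + 42 = -558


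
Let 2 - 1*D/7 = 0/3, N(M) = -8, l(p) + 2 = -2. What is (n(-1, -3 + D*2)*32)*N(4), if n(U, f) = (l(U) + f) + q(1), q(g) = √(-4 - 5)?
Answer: -5376 - 768*I ≈ -5376.0 - 768.0*I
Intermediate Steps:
l(p) = -4 (l(p) = -2 - 2 = -4)
D = 14 (D = 14 - 0/3 = 14 - 7*0 = 14 + 0 = 14)
q(g) = 3*I (q(g) = √(-9) = 3*I)
n(U, f) = -4 + f + 3*I (n(U, f) = (-4 + f) + 3*I = -4 + f + 3*I)
(n(-1, -3 + D*2)*32)*N(4) = ((-4 + (-3 + 14*2) + 3*I)*32)*(-8) = ((-4 + (-3 + 28) + 3*I)*32)*(-8) = ((-4 + 25 + 3*I)*32)*(-8) = ((21 + 3*I)*32)*(-8) = (672 + 96*I)*(-8) = -5376 - 768*I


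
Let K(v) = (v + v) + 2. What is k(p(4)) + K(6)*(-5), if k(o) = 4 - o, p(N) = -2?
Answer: -64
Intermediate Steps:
K(v) = 2 + 2*v (K(v) = 2*v + 2 = 2 + 2*v)
k(p(4)) + K(6)*(-5) = (4 - 1*(-2)) + (2 + 2*6)*(-5) = (4 + 2) + (2 + 12)*(-5) = 6 + 14*(-5) = 6 - 70 = -64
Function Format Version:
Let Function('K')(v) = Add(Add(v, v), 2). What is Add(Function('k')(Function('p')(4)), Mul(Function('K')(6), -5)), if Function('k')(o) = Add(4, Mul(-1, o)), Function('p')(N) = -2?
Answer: -64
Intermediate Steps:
Function('K')(v) = Add(2, Mul(2, v)) (Function('K')(v) = Add(Mul(2, v), 2) = Add(2, Mul(2, v)))
Add(Function('k')(Function('p')(4)), Mul(Function('K')(6), -5)) = Add(Add(4, Mul(-1, -2)), Mul(Add(2, Mul(2, 6)), -5)) = Add(Add(4, 2), Mul(Add(2, 12), -5)) = Add(6, Mul(14, -5)) = Add(6, -70) = -64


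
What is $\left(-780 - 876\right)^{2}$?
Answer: $2742336$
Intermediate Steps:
$\left(-780 - 876\right)^{2} = \left(-1656\right)^{2} = 2742336$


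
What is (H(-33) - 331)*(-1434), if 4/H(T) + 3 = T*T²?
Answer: 1421589208/2995 ≈ 4.7465e+5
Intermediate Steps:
H(T) = 4/(-3 + T³) (H(T) = 4/(-3 + T*T²) = 4/(-3 + T³))
(H(-33) - 331)*(-1434) = (4/(-3 + (-33)³) - 331)*(-1434) = (4/(-3 - 35937) - 331)*(-1434) = (4/(-35940) - 331)*(-1434) = (4*(-1/35940) - 331)*(-1434) = (-1/8985 - 331)*(-1434) = -2974036/8985*(-1434) = 1421589208/2995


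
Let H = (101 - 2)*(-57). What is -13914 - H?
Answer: -8271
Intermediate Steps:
H = -5643 (H = 99*(-57) = -5643)
-13914 - H = -13914 - 1*(-5643) = -13914 + 5643 = -8271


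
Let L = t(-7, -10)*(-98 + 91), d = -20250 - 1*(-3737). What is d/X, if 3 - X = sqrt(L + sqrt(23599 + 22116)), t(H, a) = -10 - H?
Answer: -16513/(3 - sqrt(21 + sqrt(45715))) ≈ 1340.0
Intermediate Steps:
d = -16513 (d = -20250 + 3737 = -16513)
L = 21 (L = (-10 - 1*(-7))*(-98 + 91) = (-10 + 7)*(-7) = -3*(-7) = 21)
X = 3 - sqrt(21 + sqrt(45715)) (X = 3 - sqrt(21 + sqrt(23599 + 22116)) = 3 - sqrt(21 + sqrt(45715)) ≈ -12.324)
d/X = -16513/(3 - sqrt(21 + sqrt(45715)))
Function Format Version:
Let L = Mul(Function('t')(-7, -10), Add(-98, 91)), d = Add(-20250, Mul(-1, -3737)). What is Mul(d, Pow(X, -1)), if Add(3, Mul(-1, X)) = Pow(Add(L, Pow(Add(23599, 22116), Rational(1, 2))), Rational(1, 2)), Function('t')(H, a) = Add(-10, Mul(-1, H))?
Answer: Mul(-16513, Pow(Add(3, Mul(-1, Pow(Add(21, Pow(45715, Rational(1, 2))), Rational(1, 2)))), -1)) ≈ 1340.0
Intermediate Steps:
d = -16513 (d = Add(-20250, 3737) = -16513)
L = 21 (L = Mul(Add(-10, Mul(-1, -7)), Add(-98, 91)) = Mul(Add(-10, 7), -7) = Mul(-3, -7) = 21)
X = Add(3, Mul(-1, Pow(Add(21, Pow(45715, Rational(1, 2))), Rational(1, 2)))) (X = Add(3, Mul(-1, Pow(Add(21, Pow(Add(23599, 22116), Rational(1, 2))), Rational(1, 2)))) = Add(3, Mul(-1, Pow(Add(21, Pow(45715, Rational(1, 2))), Rational(1, 2)))) ≈ -12.324)
Mul(d, Pow(X, -1)) = Mul(-16513, Pow(Add(3, Mul(-1, Pow(Add(21, Pow(45715, Rational(1, 2))), Rational(1, 2)))), -1))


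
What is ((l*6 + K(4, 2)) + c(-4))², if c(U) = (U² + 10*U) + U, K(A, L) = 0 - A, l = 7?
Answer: 100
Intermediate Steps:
K(A, L) = -A
c(U) = U² + 11*U
((l*6 + K(4, 2)) + c(-4))² = ((7*6 - 1*4) - 4*(11 - 4))² = ((42 - 4) - 4*7)² = (38 - 28)² = 10² = 100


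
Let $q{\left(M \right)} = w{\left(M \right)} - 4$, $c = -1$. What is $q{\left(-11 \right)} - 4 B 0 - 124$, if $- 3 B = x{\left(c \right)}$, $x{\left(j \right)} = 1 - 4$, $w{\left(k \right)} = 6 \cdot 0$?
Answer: $-124$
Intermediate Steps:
$w{\left(k \right)} = 0$
$x{\left(j \right)} = -3$
$B = 1$ ($B = \left(- \frac{1}{3}\right) \left(-3\right) = 1$)
$q{\left(M \right)} = -4$ ($q{\left(M \right)} = 0 - 4 = -4$)
$q{\left(-11 \right)} - 4 B 0 - 124 = - 4 \left(-4\right) 1 \cdot 0 - 124 = - 4 \left(\left(-4\right) 0\right) - 124 = \left(-4\right) 0 - 124 = 0 - 124 = -124$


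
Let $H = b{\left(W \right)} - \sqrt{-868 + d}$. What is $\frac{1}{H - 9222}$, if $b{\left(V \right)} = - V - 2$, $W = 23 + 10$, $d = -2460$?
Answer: $\frac{i}{- 9257 i + 16 \sqrt{13}} \approx -0.00010802 + 6.7318 \cdot 10^{-7} i$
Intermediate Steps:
$W = 33$
$b{\left(V \right)} = -2 - V$
$H = -35 - 16 i \sqrt{13}$ ($H = \left(-2 - 33\right) - \sqrt{-868 - 2460} = \left(-2 - 33\right) - \sqrt{-3328} = -35 - 16 i \sqrt{13} \approx -35.0 - 57.689 i$)
$\frac{1}{H - 9222} = \frac{1}{\left(-35 - 16 i \sqrt{13}\right) - 9222} = \frac{1}{-9257 - 16 i \sqrt{13}}$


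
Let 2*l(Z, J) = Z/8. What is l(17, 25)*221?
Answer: 3757/16 ≈ 234.81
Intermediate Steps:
l(Z, J) = Z/16 (l(Z, J) = (Z/8)/2 = Z/16)
l(17, 25)*221 = ((1/16)*17)*221 = (17/16)*221 = 3757/16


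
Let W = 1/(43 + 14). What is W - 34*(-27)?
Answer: 52327/57 ≈ 918.02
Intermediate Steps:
W = 1/57 ≈ 0.017544
W - 34*(-27) = 1/57 - 34*(-27) = 1/57 + 918 = 52327/57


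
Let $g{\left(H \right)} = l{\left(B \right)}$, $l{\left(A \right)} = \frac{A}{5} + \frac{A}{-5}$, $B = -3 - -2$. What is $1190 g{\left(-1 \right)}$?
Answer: $0$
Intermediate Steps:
$B = -1$ ($B = -3 + 2 = -1$)
$l{\left(A \right)} = 0$ ($l{\left(A \right)} = A \frac{1}{5} + A \left(- \frac{1}{5}\right) = \frac{A}{5} - \frac{A}{5} = 0$)
$g{\left(H \right)} = 0$
$1190 g{\left(-1 \right)} = 1190 \cdot 0 = 0$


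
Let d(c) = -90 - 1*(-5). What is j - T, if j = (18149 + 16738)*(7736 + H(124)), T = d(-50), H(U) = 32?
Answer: 271002301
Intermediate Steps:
d(c) = -85 (d(c) = -90 + 5 = -85)
T = -85
j = 271002216 (j = (18149 + 16738)*(7736 + 32) = 34887*7768 = 271002216)
j - T = 271002216 - 1*(-85) = 271002216 + 85 = 271002301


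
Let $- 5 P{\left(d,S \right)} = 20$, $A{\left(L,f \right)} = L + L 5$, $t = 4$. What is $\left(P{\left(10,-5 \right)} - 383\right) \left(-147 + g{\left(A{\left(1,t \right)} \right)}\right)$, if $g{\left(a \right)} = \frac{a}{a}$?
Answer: $56502$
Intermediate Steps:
$A{\left(L,f \right)} = 6 L$ ($A{\left(L,f \right)} = L + 5 L = 6 L$)
$P{\left(d,S \right)} = -4$ ($P{\left(d,S \right)} = \left(- \frac{1}{5}\right) 20 = -4$)
$g{\left(a \right)} = 1$
$\left(P{\left(10,-5 \right)} - 383\right) \left(-147 + g{\left(A{\left(1,t \right)} \right)}\right) = \left(-4 - 383\right) \left(-147 + 1\right) = \left(-387\right) \left(-146\right) = 56502$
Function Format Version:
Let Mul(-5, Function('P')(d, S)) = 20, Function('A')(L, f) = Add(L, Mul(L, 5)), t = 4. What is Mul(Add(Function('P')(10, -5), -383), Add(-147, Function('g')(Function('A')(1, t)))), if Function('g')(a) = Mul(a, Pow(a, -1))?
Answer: 56502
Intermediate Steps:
Function('A')(L, f) = Mul(6, L) (Function('A')(L, f) = Add(L, Mul(5, L)) = Mul(6, L))
Function('P')(d, S) = -4 (Function('P')(d, S) = Mul(Rational(-1, 5), 20) = -4)
Function('g')(a) = 1
Mul(Add(Function('P')(10, -5), -383), Add(-147, Function('g')(Function('A')(1, t)))) = Mul(Add(-4, -383), Add(-147, 1)) = Mul(-387, -146) = 56502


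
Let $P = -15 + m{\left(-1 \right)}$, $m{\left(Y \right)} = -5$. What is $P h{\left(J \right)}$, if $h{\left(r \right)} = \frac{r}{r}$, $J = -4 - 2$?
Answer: $-20$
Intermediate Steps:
$J = -6$ ($J = -4 - 2 = -6$)
$h{\left(r \right)} = 1$
$P = -20$ ($P = -15 - 5 = -20$)
$P h{\left(J \right)} = \left(-20\right) 1 = -20$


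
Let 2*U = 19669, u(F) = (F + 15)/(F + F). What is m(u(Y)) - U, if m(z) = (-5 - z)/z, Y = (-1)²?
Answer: -78689/8 ≈ -9836.1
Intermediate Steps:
Y = 1
u(F) = (15 + F)/(2*F) (u(F) = (15 + F)/((2*F)) = (15 + F)*(1/(2*F)) = (15 + F)/(2*F))
m(z) = (-5 - z)/z
U = 19669/2 (U = (½)*19669 = 19669/2 ≈ 9834.5)
m(u(Y)) - U = (-5 - (15 + 1)/(2*1))/(((½)*(15 + 1)/1)) - 1*19669/2 = (-5 - 16/2)/(((½)*1*16)) - 19669/2 = (-5 - 1*8)/8 - 19669/2 = (-5 - 8)/8 - 19669/2 = (⅛)*(-13) - 19669/2 = -13/8 - 19669/2 = -78689/8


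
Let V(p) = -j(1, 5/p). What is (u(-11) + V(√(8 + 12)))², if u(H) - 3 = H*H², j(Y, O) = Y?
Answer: 1766241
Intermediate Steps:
V(p) = -1 (V(p) = -1*1 = -1)
u(H) = 3 + H³ (u(H) = 3 + H*H² = 3 + H³)
(u(-11) + V(√(8 + 12)))² = ((3 + (-11)³) - 1)² = ((3 - 1331) - 1)² = (-1328 - 1)² = (-1329)² = 1766241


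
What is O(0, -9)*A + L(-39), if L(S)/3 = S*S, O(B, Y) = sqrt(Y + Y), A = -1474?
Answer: 4563 - 4422*I*sqrt(2) ≈ 4563.0 - 6253.7*I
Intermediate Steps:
O(B, Y) = sqrt(2)*sqrt(Y) (O(B, Y) = sqrt(2*Y) = sqrt(2)*sqrt(Y))
L(S) = 3*S**2 (L(S) = 3*(S*S) = 3*S**2)
O(0, -9)*A + L(-39) = (sqrt(2)*sqrt(-9))*(-1474) + 3*(-39)**2 = (sqrt(2)*(3*I))*(-1474) + 3*1521 = (3*I*sqrt(2))*(-1474) + 4563 = -4422*I*sqrt(2) + 4563 = 4563 - 4422*I*sqrt(2)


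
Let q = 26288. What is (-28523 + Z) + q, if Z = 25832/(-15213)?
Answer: -34026887/15213 ≈ -2236.7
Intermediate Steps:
Z = -25832/15213 (Z = 25832*(-1/15213) = -25832/15213 ≈ -1.6980)
(-28523 + Z) + q = (-28523 - 25832/15213) + 26288 = -433946231/15213 + 26288 = -34026887/15213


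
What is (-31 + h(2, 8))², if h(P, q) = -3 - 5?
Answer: 1521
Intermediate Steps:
h(P, q) = -8
(-31 + h(2, 8))² = (-31 - 8)² = (-39)² = 1521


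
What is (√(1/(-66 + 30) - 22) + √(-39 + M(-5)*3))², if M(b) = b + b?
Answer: -3277/36 - √54717/3 ≈ -169.00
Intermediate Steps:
M(b) = 2*b
(√(1/(-66 + 30) - 22) + √(-39 + M(-5)*3))² = (√(1/(-66 + 30) - 22) + √(-39 + (2*(-5))*3))² = (√(1/(-36) - 22) + √(-39 - 10*3))² = (√(-1/36 - 22) + √(-39 - 30))² = (√(-793/36) + √(-69))² = (I*√793/6 + I*√69)² = (I*√69 + I*√793/6)²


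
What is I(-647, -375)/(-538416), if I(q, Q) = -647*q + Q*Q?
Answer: -279617/269208 ≈ -1.0387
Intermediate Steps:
I(q, Q) = Q² - 647*q (I(q, Q) = -647*q + Q² = Q² - 647*q)
I(-647, -375)/(-538416) = ((-375)² - 647*(-647))/(-538416) = (140625 + 418609)*(-1/538416) = 559234*(-1/538416) = -279617/269208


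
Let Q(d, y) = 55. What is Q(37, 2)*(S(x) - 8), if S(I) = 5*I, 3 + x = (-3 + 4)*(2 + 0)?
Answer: -715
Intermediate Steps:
x = -1 (x = -3 + (-3 + 4)*(2 + 0) = -3 + 1*2 = -3 + 2 = -1)
Q(37, 2)*(S(x) - 8) = 55*(5*(-1) - 8) = 55*(-5 - 8) = 55*(-13) = -715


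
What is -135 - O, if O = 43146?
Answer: -43281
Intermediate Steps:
-135 - O = -135 - 1*43146 = -135 - 43146 = -43281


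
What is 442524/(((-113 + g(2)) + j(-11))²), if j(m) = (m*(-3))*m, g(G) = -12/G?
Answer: 110631/58081 ≈ 1.9048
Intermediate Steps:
j(m) = -3*m² (j(m) = (-3*m)*m = -3*m²)
442524/(((-113 + g(2)) + j(-11))²) = 442524/(((-113 - 12/2) - 3*(-11)²)²) = 442524/(((-113 - 12*½) - 3*121)²) = 442524/(((-113 - 6) - 363)²) = 442524/((-119 - 363)²) = 442524/((-482)²) = 442524/232324 = 442524*(1/232324) = 110631/58081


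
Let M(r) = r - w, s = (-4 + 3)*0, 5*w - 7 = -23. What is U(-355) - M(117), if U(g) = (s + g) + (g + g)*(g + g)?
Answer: 2518124/5 ≈ 5.0363e+5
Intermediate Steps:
w = -16/5 (w = 7/5 + (⅕)*(-23) = 7/5 - 23/5 = -16/5 ≈ -3.2000)
s = 0 (s = -1*0 = 0)
M(r) = 16/5 + r (M(r) = r - 1*(-16/5) = r + 16/5 = 16/5 + r)
U(g) = g + 4*g² (U(g) = (0 + g) + (g + g)*(g + g) = g + (2*g)*(2*g) = g + 4*g²)
U(-355) - M(117) = -355*(1 + 4*(-355)) - (16/5 + 117) = -355*(1 - 1420) - 1*601/5 = -355*(-1419) - 601/5 = 503745 - 601/5 = 2518124/5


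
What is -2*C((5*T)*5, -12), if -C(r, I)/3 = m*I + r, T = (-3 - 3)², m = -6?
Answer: 5832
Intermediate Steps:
T = 36 (T = (-6)² = 36)
C(r, I) = -3*r + 18*I (C(r, I) = -3*(-6*I + r) = -3*(r - 6*I) = -3*r + 18*I)
-2*C((5*T)*5, -12) = -2*(-3*5*36*5 + 18*(-12)) = -2*(-540*5 - 216) = -2*(-3*900 - 216) = -2*(-2700 - 216) = -2*(-2916) = 5832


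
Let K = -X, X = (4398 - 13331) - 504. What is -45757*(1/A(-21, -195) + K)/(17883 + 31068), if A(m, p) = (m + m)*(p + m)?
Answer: -3917369561005/444083472 ≈ -8821.3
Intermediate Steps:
X = -9437 (X = -8933 - 504 = -9437)
K = 9437 (K = -1*(-9437) = 9437)
A(m, p) = 2*m*(m + p) (A(m, p) = (2*m)*(m + p) = 2*m*(m + p))
-45757*(1/A(-21, -195) + K)/(17883 + 31068) = -45757*(1/(2*(-21)*(-21 - 195)) + 9437)/(17883 + 31068) = -45757/(48951/(1/(2*(-21)*(-216)) + 9437)) = -45757/(48951/(1/9072 + 9437)) = -45757/(48951/(85612465/9072)) = -45757/(48951*(9072/85612465)) = -45757/444083472/85612465 = -45757*85612465/444083472 = -3917369561005/444083472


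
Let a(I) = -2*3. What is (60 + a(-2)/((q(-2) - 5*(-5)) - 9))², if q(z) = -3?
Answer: 599076/169 ≈ 3544.8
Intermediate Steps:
a(I) = -6
(60 + a(-2)/((q(-2) - 5*(-5)) - 9))² = (60 - 6/((-3 - 5*(-5)) - 9))² = (60 - 6/((-3 + 25) - 9))² = (60 - 6/(22 - 9))² = (60 - 6/13)² = (774/13)² = 599076/169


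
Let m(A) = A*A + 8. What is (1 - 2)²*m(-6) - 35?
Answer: 9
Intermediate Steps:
m(A) = 8 + A² (m(A) = A² + 8 = 8 + A²)
(1 - 2)²*m(-6) - 35 = (1 - 2)²*(8 + (-6)²) - 35 = (-1)²*(8 + 36) - 35 = 1*44 - 35 = 44 - 35 = 9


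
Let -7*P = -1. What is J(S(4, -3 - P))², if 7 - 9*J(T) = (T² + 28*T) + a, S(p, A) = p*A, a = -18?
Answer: 115111441/194481 ≈ 591.89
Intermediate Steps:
P = ⅐ (P = -⅐*(-1) = ⅐ ≈ 0.14286)
S(p, A) = A*p
J(T) = 25/9 - 28*T/9 - T²/9 (J(T) = 7/9 - ((T² + 28*T) - 18)/9 = 7/9 - (-18 + T² + 28*T)/9 = 7/9 + (2 - 28*T/9 - T²/9) = 25/9 - 28*T/9 - T²/9)
J(S(4, -3 - P))² = (25/9 - 28*(-3 - 1*⅐)*4/9 - 16*(-3 - 1*⅐)²/9)² = (25/9 - 28*(-3 - ⅐)*4/9 - 16*(-3 - ⅐)²/9)² = (25/9 - (-88)*4/9 - (-22/7*4)²/9)² = (25/9 - 28/9*(-88/7) - (-88/7)²/9)² = (25/9 + 352/9 - ⅑*7744/49)² = (25/9 + 352/9 - 7744/441)² = (10729/441)² = 115111441/194481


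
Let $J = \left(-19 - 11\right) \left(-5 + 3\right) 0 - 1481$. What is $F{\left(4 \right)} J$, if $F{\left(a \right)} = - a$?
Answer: $5924$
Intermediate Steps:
$J = -1481$ ($J = - 30 \left(\left(-2\right) 0\right) - 1481 = \left(-30\right) 0 - 1481 = 0 - 1481 = -1481$)
$F{\left(4 \right)} J = \left(-1\right) 4 \left(-1481\right) = \left(-4\right) \left(-1481\right) = 5924$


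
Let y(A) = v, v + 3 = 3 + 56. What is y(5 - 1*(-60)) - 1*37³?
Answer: -50597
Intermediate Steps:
v = 56 (v = -3 + (3 + 56) = -3 + 59 = 56)
y(A) = 56
y(5 - 1*(-60)) - 1*37³ = 56 - 1*37³ = 56 - 1*50653 = 56 - 50653 = -50597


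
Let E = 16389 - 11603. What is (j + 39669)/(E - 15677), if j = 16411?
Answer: -56080/10891 ≈ -5.1492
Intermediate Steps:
E = 4786
(j + 39669)/(E - 15677) = (16411 + 39669)/(4786 - 15677) = 56080/(-10891) = 56080*(-1/10891) = -56080/10891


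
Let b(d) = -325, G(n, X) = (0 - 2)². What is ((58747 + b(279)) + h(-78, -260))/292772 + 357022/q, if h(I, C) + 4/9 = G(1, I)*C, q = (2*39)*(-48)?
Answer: -13038901055/137017296 ≈ -95.162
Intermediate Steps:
q = -3744 (q = 78*(-48) = -3744)
G(n, X) = 4 (G(n, X) = (-2)² = 4)
h(I, C) = -4/9 + 4*C
((58747 + b(279)) + h(-78, -260))/292772 + 357022/q = ((58747 - 325) + (-4/9 + 4*(-260)))/292772 + 357022/(-3744) = (58422 + (-4/9 - 1040))*(1/292772) + 357022*(-1/3744) = (58422 - 9364/9)*(1/292772) - 178511/1872 = (516434/9)*(1/292772) - 178511/1872 = 258217/1317474 - 178511/1872 = -13038901055/137017296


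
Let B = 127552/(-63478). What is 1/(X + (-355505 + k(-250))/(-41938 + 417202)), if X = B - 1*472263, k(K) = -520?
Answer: -3970168032/1874975209534529 ≈ -2.1174e-6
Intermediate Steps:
B = -63776/31739 (B = 127552*(-1/63478) = -63776/31739 ≈ -2.0094)
X = -14989219133/31739 (X = -63776/31739 - 1*472263 = -63776/31739 - 472263 = -14989219133/31739 ≈ -4.7227e+5)
1/(X + (-355505 + k(-250))/(-41938 + 417202)) = 1/(-14989219133/31739 + (-355505 - 520)/(-41938 + 417202)) = 1/(-14989219133/31739 - 356025/375264) = 1/(-14989219133/31739 - 356025*1/375264) = 1/(-14989219133/31739 - 118675/125088) = 1/(-1874975209534529/3970168032) = -3970168032/1874975209534529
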